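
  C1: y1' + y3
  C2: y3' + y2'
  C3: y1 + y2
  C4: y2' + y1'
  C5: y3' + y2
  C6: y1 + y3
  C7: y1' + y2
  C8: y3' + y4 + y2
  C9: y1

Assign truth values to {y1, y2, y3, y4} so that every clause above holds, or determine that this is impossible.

UNSATISFIABLE

(y1) alone gives y1 = 1.
(y3) alone gives y3 = 1.
(y2') alone gives y2 = 0.
But (y2) is also a unit clause — contradiction.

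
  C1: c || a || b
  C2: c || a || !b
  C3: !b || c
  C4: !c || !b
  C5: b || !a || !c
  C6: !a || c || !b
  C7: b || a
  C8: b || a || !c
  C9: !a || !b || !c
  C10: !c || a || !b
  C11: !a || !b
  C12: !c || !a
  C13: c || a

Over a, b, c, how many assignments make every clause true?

There are 2^3 = 8 truth assignments over (a, b, c).
Check each against the 13 clauses (columns in the order a, b, c):
  F F F  ✗ fails (c || a || b)
  F F T  ✗ fails (b || a)
  F T F  ✗ fails (c || a || !b)
  F T T  ✗ fails (!c || !b)
  T F F  ✓ satisfies all
  T F T  ✗ fails (b || !a || !c)
  T T F  ✗ fails (!b || c)
  T T T  ✗ fails (!c || !b)
1 of the 8 rows is a model.

1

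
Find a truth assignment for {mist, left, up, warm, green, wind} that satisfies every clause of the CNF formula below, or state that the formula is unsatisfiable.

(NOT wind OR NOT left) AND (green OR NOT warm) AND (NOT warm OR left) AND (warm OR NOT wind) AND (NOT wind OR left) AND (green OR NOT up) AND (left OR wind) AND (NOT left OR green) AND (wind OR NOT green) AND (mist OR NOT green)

UNSATISFIABLE

Case wind = false:
The clause (left) is unit, so left = true.
The clause (green) is unit, so green = true.
Now (NOT green) is unsatisfied and unit — conflict.
Backtrack on wind: now try wind = true.
The clause (NOT left) is unit, so left = false.
Now (left) is unsatisfied and unit — conflict.
Both values of wind lead to a conflict.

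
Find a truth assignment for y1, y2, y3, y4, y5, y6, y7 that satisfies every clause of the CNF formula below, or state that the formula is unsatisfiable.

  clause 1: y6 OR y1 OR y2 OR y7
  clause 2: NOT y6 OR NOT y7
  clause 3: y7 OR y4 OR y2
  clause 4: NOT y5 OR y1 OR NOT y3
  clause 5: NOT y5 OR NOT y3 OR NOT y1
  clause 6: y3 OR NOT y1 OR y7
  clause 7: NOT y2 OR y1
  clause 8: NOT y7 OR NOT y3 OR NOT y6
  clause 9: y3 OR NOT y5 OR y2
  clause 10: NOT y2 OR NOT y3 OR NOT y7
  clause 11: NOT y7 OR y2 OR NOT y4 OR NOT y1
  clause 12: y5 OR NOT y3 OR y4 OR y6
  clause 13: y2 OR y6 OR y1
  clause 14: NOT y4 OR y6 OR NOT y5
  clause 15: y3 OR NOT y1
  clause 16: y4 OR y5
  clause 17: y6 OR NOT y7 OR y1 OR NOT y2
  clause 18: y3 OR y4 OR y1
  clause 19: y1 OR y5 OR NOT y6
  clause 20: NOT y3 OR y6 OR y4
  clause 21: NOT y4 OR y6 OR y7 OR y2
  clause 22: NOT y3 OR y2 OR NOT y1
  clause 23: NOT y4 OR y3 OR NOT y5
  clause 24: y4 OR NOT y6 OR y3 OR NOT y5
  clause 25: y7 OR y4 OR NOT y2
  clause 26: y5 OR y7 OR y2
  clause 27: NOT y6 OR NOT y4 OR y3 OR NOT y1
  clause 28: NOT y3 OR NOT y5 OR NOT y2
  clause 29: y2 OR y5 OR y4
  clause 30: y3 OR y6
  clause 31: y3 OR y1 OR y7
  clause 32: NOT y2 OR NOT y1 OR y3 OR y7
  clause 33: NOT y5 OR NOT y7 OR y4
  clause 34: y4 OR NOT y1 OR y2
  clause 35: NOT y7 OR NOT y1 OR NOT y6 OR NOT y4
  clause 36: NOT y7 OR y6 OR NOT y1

Case y6 = false:
The clause (y3) is unit, so y3 = true.
The clause (y4) is unit, so y4 = true.
The clause (NOT y5) is unit, so y5 = false.
Case y2 = true:
The clause (y1) is unit, so y1 = true.
The clause (NOT y7) is unit, so y7 = false.
This assignment satisfies each clause.

y1 ↦ true, y2 ↦ true, y3 ↦ true, y4 ↦ true, y5 ↦ false, y6 ↦ false, y7 ↦ false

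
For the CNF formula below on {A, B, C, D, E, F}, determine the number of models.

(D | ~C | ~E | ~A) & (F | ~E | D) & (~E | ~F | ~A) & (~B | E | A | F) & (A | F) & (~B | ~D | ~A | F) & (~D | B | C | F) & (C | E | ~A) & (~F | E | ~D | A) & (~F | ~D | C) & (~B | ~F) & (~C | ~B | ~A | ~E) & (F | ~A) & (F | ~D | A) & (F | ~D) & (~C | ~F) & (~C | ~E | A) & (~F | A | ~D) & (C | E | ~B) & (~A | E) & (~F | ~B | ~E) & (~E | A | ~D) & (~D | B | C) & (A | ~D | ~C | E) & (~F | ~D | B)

There are 2^6 = 64 truth assignments over (A, B, C, D, E, F).
Split on E. With E = 1, the clauses containing E are satisfied and ~E drops from the rest; 1 of the 2^5 = 32 assignments to the other variables satisfy what remains.
With E = 0, by the same count on the reduced clause set, 1 assignment works.
Total: 1 + 1 = 2.

2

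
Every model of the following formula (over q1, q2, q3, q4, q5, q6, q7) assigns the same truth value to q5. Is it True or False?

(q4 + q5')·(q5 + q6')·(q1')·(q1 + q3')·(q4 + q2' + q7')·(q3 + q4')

False

Suppose q5 = 1.
The clause (q4) is unit, so q4 = 1.
The clause (q1') is unit, so q1 = 0.
The clause (q3') is unit, so q3 = 0.
Now (q3) is unsatisfied and unit — conflict.
So every satisfying assignment has q5 = False.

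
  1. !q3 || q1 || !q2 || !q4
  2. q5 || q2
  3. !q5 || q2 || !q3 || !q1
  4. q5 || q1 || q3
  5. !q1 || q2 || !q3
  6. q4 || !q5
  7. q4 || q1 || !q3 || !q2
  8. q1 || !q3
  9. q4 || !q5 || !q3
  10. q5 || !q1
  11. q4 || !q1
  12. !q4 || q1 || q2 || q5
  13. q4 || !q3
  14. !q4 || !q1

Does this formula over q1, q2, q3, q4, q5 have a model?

Try q5 = true.
(q4) alone gives q4 = true.
(!q1) alone gives q1 = false.
(!q3) alone gives q3 = false.
All clauses hold; q2 can take either value.
A satisfying assignment: q1: false,  q2: true,  q3: false,  q4: true,  q5: true.

Satisfiable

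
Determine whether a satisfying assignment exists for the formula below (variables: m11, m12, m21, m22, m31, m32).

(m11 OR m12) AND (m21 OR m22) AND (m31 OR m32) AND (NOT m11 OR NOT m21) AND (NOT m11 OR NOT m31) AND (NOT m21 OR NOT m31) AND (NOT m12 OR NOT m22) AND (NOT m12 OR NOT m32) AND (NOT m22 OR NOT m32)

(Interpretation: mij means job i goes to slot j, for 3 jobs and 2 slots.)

No

Try m11 = true.
Unit clause (NOT m21) forces m21 = false.
Unit clause (m22) forces m22 = true.
Unit clause (NOT m31) forces m31 = false.
Unit clause (m32) forces m32 = true.
Now (NOT m32) is unsatisfied and unit — conflict.
That branch fails; take m11 = false instead.
Unit clause (m12) forces m12 = true.
Unit clause (NOT m22) forces m22 = false.
Unit clause (m21) forces m21 = true.
Unit clause (NOT m31) forces m31 = false.
Unit clause (m32) forces m32 = true.
Now (NOT m32) is unsatisfied and unit — conflict.
Neither m11 = true nor m11 = false works.
No assignment satisfies every clause.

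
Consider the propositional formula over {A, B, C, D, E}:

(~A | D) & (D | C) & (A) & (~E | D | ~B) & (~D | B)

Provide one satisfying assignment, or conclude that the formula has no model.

A=1; B=1; C=0; D=1; E=1

(A) alone gives A = 1.
(D) alone gives D = 1.
(B) alone gives B = 1.
All clauses hold; C, E can take either value.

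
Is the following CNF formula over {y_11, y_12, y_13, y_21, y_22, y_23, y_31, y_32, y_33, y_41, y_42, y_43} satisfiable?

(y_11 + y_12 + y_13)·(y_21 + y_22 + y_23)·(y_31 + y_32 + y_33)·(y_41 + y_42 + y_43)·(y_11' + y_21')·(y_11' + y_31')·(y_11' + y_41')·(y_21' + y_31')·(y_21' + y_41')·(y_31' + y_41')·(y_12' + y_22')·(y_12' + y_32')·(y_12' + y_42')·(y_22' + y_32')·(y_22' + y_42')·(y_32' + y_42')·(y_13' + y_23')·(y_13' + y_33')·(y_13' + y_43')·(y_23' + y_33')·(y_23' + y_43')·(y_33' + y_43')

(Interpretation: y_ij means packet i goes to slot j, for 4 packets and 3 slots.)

Branch on y_11: set y_11 = 0.
Branch on y_12: set y_12 = 1.
(y_22') alone gives y_22 = 0.
(y_32') alone gives y_32 = 0.
(y_42') alone gives y_42 = 0.
Branch on y_21: set y_21 = 1.
(y_31') alone gives y_31 = 0.
(y_33) alone gives y_33 = 1.
(y_41') alone gives y_41 = 0.
(y_43) alone gives y_43 = 1.
But (y_43') is also a unit clause — contradiction.
Backtrack on y_21: now try y_21 = 0.
(y_23) alone gives y_23 = 1.
(y_13') alone gives y_13 = 0.
(y_33') alone gives y_33 = 0.
(y_31) alone gives y_31 = 1.
(y_41') alone gives y_41 = 0.
(y_43) alone gives y_43 = 1.
But (y_43') is also a unit clause — contradiction.
Either choice for y_21 ends in contradiction.
Backtrack on y_12: now try y_12 = 0.
(y_13) alone gives y_13 = 1.
(y_23') alone gives y_23 = 0.
(y_33') alone gives y_33 = 0.
(y_43') alone gives y_43 = 0.
Branch on y_21: set y_21 = 1.
(y_31') alone gives y_31 = 0.
(y_32) alone gives y_32 = 1.
(y_41') alone gives y_41 = 0.
(y_42) alone gives y_42 = 1.
But (y_42') is also a unit clause — contradiction.
Backtrack on y_21: now try y_21 = 0.
(y_22) alone gives y_22 = 1.
(y_32') alone gives y_32 = 0.
(y_31) alone gives y_31 = 1.
(y_41') alone gives y_41 = 0.
(y_42) alone gives y_42 = 1.
But (y_42') is also a unit clause — contradiction.
Either choice for y_21 ends in contradiction.
Either choice for y_12 ends in contradiction.
Backtrack on y_11: now try y_11 = 1.
(y_21') alone gives y_21 = 0.
(y_31') alone gives y_31 = 0.
(y_41') alone gives y_41 = 0.
Branch on y_22: set y_22 = 1.
(y_12') alone gives y_12 = 0.
(y_32') alone gives y_32 = 0.
(y_33) alone gives y_33 = 1.
(y_42') alone gives y_42 = 0.
(y_43) alone gives y_43 = 1.
But (y_43') is also a unit clause — contradiction.
Backtrack on y_22: now try y_22 = 0.
(y_23) alone gives y_23 = 1.
(y_13') alone gives y_13 = 0.
(y_33') alone gives y_33 = 0.
(y_32) alone gives y_32 = 1.
(y_12') alone gives y_12 = 0.
(y_42') alone gives y_42 = 0.
(y_43) alone gives y_43 = 1.
But (y_43') is also a unit clause — contradiction.
Either choice for y_22 ends in contradiction.
Either choice for y_11 ends in contradiction.
No assignment satisfies every clause.

Unsatisfiable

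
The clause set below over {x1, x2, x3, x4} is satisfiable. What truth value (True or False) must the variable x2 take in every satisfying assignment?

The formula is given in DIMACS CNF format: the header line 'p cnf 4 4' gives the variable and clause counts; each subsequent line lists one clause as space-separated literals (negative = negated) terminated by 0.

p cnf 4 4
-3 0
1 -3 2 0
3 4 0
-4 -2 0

Suppose x2 = True.
(¬x3) alone gives x3 = False.
(x4) alone gives x4 = True.
But (¬x4) is also a unit clause — contradiction.
So every satisfying assignment has x2 = False.

False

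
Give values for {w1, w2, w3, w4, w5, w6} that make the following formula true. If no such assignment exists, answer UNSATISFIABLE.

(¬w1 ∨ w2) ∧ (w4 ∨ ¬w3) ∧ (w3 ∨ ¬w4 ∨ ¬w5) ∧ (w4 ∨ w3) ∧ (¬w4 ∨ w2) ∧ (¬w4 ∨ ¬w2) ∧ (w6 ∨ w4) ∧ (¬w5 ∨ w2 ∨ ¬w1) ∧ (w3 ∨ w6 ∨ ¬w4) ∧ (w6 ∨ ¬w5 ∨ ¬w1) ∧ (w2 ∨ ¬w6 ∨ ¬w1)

UNSATISFIABLE

Suppose w1 = False.
Suppose w4 = True.
The clause (w2) is unit, so w2 = True.
That conflicts with the unit clause (¬w2).
That branch fails; take w4 = False instead.
The clause (¬w3) is unit, so w3 = False.
That conflicts with the unit clause (w3).
Both values of w4 lead to a conflict.
That branch fails; take w1 = True instead.
The clause (w2) is unit, so w2 = True.
The clause (¬w4) is unit, so w4 = False.
The clause (¬w3) is unit, so w3 = False.
That conflicts with the unit clause (w3).
Both values of w1 lead to a conflict.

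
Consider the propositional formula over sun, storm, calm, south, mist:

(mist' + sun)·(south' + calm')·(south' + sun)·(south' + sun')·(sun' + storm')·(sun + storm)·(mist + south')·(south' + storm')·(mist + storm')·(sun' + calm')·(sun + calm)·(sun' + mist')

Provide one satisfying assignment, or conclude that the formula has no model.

sun ↦ 1; storm ↦ 0; calm ↦ 0; south ↦ 0; mist ↦ 0

Branch on mist: set mist = 0.
From the singleton clause (south'), south = 0.
From the singleton clause (storm'), storm = 0.
From the singleton clause (sun), sun = 1.
From the singleton clause (calm'), calm = 0.
All clauses are satisfied.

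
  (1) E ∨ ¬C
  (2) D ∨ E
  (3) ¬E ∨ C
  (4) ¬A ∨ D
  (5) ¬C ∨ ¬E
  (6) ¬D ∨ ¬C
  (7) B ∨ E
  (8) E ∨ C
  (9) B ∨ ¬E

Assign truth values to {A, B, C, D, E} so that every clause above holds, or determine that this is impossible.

Suppose E = True.
The clause (C) is unit, so C = True.
But (¬C) is also a unit clause — contradiction.
Undo E and try E = False.
The clause (¬C) is unit, so C = False.
But (C) is also a unit clause — contradiction.
Both values of E lead to a conflict.

UNSATISFIABLE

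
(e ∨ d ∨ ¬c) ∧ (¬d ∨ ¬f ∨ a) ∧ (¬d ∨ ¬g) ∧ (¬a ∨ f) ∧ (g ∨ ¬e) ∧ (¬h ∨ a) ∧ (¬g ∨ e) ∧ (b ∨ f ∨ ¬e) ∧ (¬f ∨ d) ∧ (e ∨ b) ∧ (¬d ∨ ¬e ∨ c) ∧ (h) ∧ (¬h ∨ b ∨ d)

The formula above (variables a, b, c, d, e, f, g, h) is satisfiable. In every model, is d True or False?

True

Suppose d = False.
Unit clause (¬f) forces f = False.
Unit clause (¬a) forces a = False.
Unit clause (¬h) forces h = False.
Now (h) is unsatisfied and unit — conflict.
So every satisfying assignment has d = True.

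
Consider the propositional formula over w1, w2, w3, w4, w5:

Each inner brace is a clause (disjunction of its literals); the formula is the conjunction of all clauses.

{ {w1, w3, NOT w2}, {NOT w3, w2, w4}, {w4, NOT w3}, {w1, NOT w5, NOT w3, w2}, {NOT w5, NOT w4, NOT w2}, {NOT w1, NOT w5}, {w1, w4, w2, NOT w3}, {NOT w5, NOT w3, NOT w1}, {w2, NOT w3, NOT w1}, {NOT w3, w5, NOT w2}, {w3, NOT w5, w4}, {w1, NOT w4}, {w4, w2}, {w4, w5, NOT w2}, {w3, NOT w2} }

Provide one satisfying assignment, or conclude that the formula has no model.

w1: true; w2: false; w3: false; w4: true; w5: false

Case w4 = true:
Unit clause (w1) forces w1 = true.
Unit clause (NOT w5) forces w5 = false.
Case w2 = false:
Unit clause (NOT w3) forces w3 = false.
This assignment satisfies each clause.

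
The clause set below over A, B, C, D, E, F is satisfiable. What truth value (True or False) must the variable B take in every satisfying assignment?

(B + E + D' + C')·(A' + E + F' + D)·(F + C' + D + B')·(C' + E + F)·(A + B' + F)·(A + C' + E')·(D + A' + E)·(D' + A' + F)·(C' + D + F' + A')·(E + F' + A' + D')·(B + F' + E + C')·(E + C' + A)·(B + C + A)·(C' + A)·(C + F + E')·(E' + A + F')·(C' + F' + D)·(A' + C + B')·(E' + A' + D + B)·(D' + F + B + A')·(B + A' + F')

Suppose B = 0.
Try C = 1.
The clause (A) is unit, so A = 1.
The clause (F') is unit, so F = 0.
The clause (E) is unit, so E = 1.
The clause (D') is unit, so D = 0.
Now (D) is unsatisfied and unit — conflict.
That branch fails; take C = 0 instead.
The clause (A) is unit, so A = 1.
The clause (F') is unit, so F = 0.
The clause (D') is unit, so D = 0.
The clause (E) is unit, so E = 1.
Now (E') is unsatisfied and unit — conflict.
Both values of C lead to a conflict.
So every satisfying assignment has B = True.

True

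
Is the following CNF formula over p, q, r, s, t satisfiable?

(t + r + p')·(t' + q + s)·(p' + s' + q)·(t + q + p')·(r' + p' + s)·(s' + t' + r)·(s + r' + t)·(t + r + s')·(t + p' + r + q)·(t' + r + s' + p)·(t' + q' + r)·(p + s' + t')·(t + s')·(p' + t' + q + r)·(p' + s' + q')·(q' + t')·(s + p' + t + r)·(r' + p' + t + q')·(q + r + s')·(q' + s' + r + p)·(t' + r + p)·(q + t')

Suppose t = 0.
The clause (s') is unit, so s = 0.
The clause (r') is unit, so r = 0.
The clause (p') is unit, so p = 0.
No clause remains; q is free.
A satisfying assignment: p ↦ 0; q ↦ 1; r ↦ 0; s ↦ 0; t ↦ 0.

Yes, satisfiable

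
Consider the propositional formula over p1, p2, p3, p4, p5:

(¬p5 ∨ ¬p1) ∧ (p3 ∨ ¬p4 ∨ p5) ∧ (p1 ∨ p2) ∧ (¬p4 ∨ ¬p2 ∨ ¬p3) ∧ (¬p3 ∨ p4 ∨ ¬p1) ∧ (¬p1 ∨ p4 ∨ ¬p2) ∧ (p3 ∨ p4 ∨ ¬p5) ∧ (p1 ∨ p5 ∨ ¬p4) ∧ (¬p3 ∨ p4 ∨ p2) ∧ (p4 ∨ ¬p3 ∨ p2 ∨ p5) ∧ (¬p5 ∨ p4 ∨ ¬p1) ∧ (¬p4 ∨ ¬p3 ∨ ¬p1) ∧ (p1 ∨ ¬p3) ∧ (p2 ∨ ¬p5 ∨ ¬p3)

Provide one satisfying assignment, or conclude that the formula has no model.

Branch on p5: set p5 = False.
Branch on p3: set p3 = False.
(¬p4) alone gives p4 = False.
Branch on p1: set p1 = True.
(¬p2) alone gives p2 = False.
Every clause now holds.

p1 ↦ True, p2 ↦ False, p3 ↦ False, p4 ↦ False, p5 ↦ False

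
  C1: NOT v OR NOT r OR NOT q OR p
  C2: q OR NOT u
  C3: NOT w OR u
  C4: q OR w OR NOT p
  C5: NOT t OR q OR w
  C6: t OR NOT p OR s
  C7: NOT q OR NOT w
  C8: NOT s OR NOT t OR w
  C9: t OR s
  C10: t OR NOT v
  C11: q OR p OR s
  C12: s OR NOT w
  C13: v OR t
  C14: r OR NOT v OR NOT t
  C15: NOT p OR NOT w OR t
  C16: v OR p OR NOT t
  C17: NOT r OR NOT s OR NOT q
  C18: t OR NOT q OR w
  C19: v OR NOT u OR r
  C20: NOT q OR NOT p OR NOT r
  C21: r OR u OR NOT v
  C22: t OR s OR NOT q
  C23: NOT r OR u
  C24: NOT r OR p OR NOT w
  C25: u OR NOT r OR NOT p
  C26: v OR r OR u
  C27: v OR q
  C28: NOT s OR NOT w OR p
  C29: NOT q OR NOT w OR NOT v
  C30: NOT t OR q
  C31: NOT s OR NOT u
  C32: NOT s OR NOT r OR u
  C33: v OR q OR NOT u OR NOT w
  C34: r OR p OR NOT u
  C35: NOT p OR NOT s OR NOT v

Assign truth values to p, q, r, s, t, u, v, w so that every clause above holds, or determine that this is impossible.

Case q = true:
(NOT w) alone gives w = false.
(t) alone gives t = true.
(NOT s) alone gives s = false.
Case r = true:
(NOT p) alone gives p = false.
(NOT v) alone gives v = false.
But (v) is also a unit clause — contradiction.
Backtrack on r: now try r = false.
(NOT v) alone gives v = false.
(p) alone gives p = true.
(NOT u) alone gives u = false.
But (u) is also a unit clause — contradiction.
Neither r = true nor r = false works.
Backtrack on q: now try q = false.
(NOT u) alone gives u = false.
(NOT w) alone gives w = false.
(NOT p) alone gives p = false.
(NOT t) alone gives t = false.
(s) alone gives s = true.
(NOT v) alone gives v = false.
But (v) is also a unit clause — contradiction.
Neither q = true nor q = false works.

UNSATISFIABLE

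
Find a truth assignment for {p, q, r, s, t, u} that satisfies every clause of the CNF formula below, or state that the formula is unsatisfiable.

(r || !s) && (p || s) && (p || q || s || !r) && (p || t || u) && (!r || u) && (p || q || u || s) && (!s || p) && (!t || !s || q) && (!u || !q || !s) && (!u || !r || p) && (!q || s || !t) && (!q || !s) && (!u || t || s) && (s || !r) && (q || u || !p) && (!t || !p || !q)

Suppose r = true.
From the singleton clause (u), u = true.
From the singleton clause (p), p = true.
From the singleton clause (s), s = true.
From the singleton clause (!q), q = false.
From the singleton clause (!t), t = false.
This assignment satisfies each clause.

p: true; q: false; r: true; s: true; t: false; u: true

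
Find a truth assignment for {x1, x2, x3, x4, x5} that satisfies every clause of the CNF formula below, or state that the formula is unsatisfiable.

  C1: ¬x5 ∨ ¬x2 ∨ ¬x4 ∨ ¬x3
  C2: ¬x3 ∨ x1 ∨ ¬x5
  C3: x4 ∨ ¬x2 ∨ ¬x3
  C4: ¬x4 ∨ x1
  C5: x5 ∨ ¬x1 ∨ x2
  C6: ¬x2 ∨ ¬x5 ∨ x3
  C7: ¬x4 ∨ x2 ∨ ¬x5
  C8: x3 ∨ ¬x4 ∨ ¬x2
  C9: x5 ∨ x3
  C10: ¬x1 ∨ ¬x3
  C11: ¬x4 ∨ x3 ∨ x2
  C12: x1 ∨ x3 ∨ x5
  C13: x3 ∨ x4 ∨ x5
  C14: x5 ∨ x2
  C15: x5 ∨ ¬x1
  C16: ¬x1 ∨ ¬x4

x1: False; x2: False; x3: False; x4: False; x5: True

Case x4 = False:
Case x2 = False:
Unit clause (x5) forces x5 = True.
Case x3 = False:
All clauses hold; x1 can take either value.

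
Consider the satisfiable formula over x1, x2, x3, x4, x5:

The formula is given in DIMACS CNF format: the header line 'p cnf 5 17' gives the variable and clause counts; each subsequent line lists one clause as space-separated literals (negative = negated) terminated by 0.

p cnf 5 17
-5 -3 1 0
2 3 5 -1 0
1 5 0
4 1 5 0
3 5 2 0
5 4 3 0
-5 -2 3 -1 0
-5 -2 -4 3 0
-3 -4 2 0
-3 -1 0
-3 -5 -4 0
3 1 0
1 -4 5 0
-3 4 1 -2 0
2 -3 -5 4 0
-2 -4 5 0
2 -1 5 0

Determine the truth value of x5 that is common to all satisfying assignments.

True

Suppose x5 = False.
(x1) alone gives x1 = True.
(¬x3) alone gives x3 = False.
(x2) alone gives x2 = True.
(x4) alone gives x4 = True.
Now (¬x4) is unsatisfied and unit — conflict.
So every satisfying assignment has x5 = True.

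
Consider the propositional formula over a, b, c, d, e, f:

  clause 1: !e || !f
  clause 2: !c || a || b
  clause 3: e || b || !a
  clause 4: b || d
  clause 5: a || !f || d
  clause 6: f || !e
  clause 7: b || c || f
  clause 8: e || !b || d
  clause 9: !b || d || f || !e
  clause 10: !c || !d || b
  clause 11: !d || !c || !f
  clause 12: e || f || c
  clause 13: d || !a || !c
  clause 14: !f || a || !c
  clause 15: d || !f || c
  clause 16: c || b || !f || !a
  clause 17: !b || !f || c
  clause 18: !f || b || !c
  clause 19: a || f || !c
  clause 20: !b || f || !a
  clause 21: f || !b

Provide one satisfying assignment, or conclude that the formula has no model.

a=false, b=false, c=false, d=true, e=false, f=true

Case e = false:
Case b = false:
From the singleton clause (!a), a = false.
From the singleton clause (!c), c = false.
From the singleton clause (d), d = true.
From the singleton clause (f), f = true.
All clauses are satisfied.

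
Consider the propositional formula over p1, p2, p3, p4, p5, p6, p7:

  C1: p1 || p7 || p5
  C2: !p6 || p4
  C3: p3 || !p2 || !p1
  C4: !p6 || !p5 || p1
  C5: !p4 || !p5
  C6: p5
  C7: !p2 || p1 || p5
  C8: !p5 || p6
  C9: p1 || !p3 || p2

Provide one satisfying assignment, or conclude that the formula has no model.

UNSATISFIABLE

The clause (p5) is unit, so p5 = true.
The clause (!p4) is unit, so p4 = false.
The clause (!p6) is unit, so p6 = false.
But (p6) is also a unit clause — contradiction.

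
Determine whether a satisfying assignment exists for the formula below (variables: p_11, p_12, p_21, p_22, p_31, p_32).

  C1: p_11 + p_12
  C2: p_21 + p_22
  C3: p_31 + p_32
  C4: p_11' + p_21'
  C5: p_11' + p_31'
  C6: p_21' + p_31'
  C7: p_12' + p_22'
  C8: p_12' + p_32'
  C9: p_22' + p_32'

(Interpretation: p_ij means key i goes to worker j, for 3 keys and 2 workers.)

No, unsatisfiable

Try p_11 = 1.
Unit clause (p_21') forces p_21 = 0.
Unit clause (p_22) forces p_22 = 1.
Unit clause (p_31') forces p_31 = 0.
Unit clause (p_32) forces p_32 = 1.
Now (p_32') is unsatisfied and unit — conflict.
Undo p_11 and try p_11 = 0.
Unit clause (p_12) forces p_12 = 1.
Unit clause (p_22') forces p_22 = 0.
Unit clause (p_21) forces p_21 = 1.
Unit clause (p_31') forces p_31 = 0.
Unit clause (p_32) forces p_32 = 1.
Now (p_32') is unsatisfied and unit — conflict.
Either choice for p_11 ends in contradiction.
No assignment satisfies every clause.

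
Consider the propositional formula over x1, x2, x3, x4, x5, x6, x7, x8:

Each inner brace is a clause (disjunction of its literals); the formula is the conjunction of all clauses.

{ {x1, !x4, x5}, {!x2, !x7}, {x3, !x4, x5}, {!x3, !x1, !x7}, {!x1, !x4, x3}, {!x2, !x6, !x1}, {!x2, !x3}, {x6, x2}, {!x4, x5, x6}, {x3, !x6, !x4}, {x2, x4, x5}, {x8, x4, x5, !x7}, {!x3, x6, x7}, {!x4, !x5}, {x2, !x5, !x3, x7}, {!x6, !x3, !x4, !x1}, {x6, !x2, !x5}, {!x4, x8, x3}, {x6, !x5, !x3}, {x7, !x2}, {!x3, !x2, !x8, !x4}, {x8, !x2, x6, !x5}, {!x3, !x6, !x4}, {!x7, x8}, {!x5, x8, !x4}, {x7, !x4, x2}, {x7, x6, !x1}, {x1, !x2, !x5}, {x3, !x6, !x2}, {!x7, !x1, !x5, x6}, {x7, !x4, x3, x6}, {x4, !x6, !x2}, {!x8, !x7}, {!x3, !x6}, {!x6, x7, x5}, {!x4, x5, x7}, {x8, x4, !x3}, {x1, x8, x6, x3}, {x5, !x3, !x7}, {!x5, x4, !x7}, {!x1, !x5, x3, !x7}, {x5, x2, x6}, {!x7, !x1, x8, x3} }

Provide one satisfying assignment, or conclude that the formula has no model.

Branch on x2: set x2 = false.
The clause (x6) is unit, so x6 = true.
The clause (!x3) is unit, so x3 = false.
The clause (!x4) is unit, so x4 = false.
The clause (x5) is unit, so x5 = true.
The clause (!x7) is unit, so x7 = false.
Every clause is now satisfied; x1, x8 are unconstrained.

x1: true; x2: false; x3: false; x4: false; x5: true; x6: true; x7: false; x8: false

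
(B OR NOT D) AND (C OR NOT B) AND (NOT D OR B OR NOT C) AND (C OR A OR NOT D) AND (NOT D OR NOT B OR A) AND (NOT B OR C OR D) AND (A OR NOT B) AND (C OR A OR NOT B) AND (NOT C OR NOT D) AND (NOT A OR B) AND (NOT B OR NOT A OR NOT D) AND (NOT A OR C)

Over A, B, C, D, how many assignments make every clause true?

There are 2^4 = 16 truth assignments over (A, B, C, D).
Split on A. With A = true, the clauses containing A are satisfied and NOT A drops from the rest; 1 of the 2^3 = 8 assignments to the other variables satisfy what remains.
With A = false, by the same count on the reduced clause set, 2 assignments work.
(One model: A=F, B=F, C=F, D=F.)
Total: 1 + 2 = 3.

3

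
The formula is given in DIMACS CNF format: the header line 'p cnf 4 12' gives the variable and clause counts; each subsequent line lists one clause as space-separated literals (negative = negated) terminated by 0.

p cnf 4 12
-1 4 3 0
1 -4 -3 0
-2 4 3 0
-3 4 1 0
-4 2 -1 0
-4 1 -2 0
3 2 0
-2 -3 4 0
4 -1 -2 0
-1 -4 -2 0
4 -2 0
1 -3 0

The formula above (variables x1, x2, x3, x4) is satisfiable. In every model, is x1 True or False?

Suppose x1 = False.
From the singleton clause (¬x3), x3 = False.
From the singleton clause (x2), x2 = True.
From the singleton clause (x4), x4 = True.
But (¬x4) is also a unit clause — contradiction.
So every satisfying assignment has x1 = True.

True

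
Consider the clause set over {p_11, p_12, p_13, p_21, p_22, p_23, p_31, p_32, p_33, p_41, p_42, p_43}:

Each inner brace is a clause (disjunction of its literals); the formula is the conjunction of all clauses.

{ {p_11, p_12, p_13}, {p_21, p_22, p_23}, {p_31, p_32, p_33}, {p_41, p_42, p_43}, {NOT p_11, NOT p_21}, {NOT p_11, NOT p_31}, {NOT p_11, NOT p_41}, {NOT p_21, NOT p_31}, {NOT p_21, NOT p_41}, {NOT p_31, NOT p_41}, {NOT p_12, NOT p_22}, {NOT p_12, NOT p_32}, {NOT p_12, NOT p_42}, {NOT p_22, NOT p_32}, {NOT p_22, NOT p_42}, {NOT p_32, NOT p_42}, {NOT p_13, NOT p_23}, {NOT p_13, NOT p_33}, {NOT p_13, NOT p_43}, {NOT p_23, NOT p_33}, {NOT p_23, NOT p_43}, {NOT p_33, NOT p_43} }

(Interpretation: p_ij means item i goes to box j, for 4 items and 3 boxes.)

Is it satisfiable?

No, unsatisfiable

Branch on p_11: set p_11 = false.
Branch on p_12: set p_12 = true.
(NOT p_22) alone gives p_22 = false.
(NOT p_32) alone gives p_32 = false.
(NOT p_42) alone gives p_42 = false.
Branch on p_21: set p_21 = true.
(NOT p_31) alone gives p_31 = false.
(p_33) alone gives p_33 = true.
(NOT p_41) alone gives p_41 = false.
(p_43) alone gives p_43 = true.
Now (NOT p_43) is unsatisfied and unit — conflict.
Backtrack on p_21: now try p_21 = false.
(p_23) alone gives p_23 = true.
(NOT p_13) alone gives p_13 = false.
(NOT p_33) alone gives p_33 = false.
(p_31) alone gives p_31 = true.
(NOT p_41) alone gives p_41 = false.
(p_43) alone gives p_43 = true.
Now (NOT p_43) is unsatisfied and unit — conflict.
Either choice for p_21 ends in contradiction.
Backtrack on p_12: now try p_12 = false.
(p_13) alone gives p_13 = true.
(NOT p_23) alone gives p_23 = false.
(NOT p_33) alone gives p_33 = false.
(NOT p_43) alone gives p_43 = false.
Branch on p_21: set p_21 = true.
(NOT p_31) alone gives p_31 = false.
(p_32) alone gives p_32 = true.
(NOT p_41) alone gives p_41 = false.
(p_42) alone gives p_42 = true.
Now (NOT p_42) is unsatisfied and unit — conflict.
Backtrack on p_21: now try p_21 = false.
(p_22) alone gives p_22 = true.
(NOT p_32) alone gives p_32 = false.
(p_31) alone gives p_31 = true.
(NOT p_41) alone gives p_41 = false.
(p_42) alone gives p_42 = true.
Now (NOT p_42) is unsatisfied and unit — conflict.
Either choice for p_21 ends in contradiction.
Either choice for p_12 ends in contradiction.
Backtrack on p_11: now try p_11 = true.
(NOT p_21) alone gives p_21 = false.
(NOT p_31) alone gives p_31 = false.
(NOT p_41) alone gives p_41 = false.
Branch on p_22: set p_22 = true.
(NOT p_12) alone gives p_12 = false.
(NOT p_32) alone gives p_32 = false.
(p_33) alone gives p_33 = true.
(NOT p_42) alone gives p_42 = false.
(p_43) alone gives p_43 = true.
Now (NOT p_43) is unsatisfied and unit — conflict.
Backtrack on p_22: now try p_22 = false.
(p_23) alone gives p_23 = true.
(NOT p_13) alone gives p_13 = false.
(NOT p_33) alone gives p_33 = false.
(p_32) alone gives p_32 = true.
(NOT p_12) alone gives p_12 = false.
(NOT p_42) alone gives p_42 = false.
(p_43) alone gives p_43 = true.
Now (NOT p_43) is unsatisfied and unit — conflict.
Either choice for p_22 ends in contradiction.
Either choice for p_11 ends in contradiction.
No assignment satisfies every clause.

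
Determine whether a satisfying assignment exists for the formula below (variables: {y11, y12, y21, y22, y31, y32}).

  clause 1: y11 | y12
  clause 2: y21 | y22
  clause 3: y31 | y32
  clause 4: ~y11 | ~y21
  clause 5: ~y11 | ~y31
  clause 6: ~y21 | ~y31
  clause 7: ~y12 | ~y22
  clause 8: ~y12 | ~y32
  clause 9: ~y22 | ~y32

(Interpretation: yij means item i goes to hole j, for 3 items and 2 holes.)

Branch on y11: set y11 = 1.
The clause (~y21) is unit, so y21 = 0.
The clause (y22) is unit, so y22 = 1.
The clause (~y31) is unit, so y31 = 0.
The clause (y32) is unit, so y32 = 1.
That conflicts with the unit clause (~y32).
So y11 must be the other value — set y11 = 0.
The clause (y12) is unit, so y12 = 1.
The clause (~y22) is unit, so y22 = 0.
The clause (y21) is unit, so y21 = 1.
The clause (~y31) is unit, so y31 = 0.
The clause (y32) is unit, so y32 = 1.
That conflicts with the unit clause (~y32).
Neither y11 = 1 nor y11 = 0 works.
No assignment satisfies every clause.

Unsatisfiable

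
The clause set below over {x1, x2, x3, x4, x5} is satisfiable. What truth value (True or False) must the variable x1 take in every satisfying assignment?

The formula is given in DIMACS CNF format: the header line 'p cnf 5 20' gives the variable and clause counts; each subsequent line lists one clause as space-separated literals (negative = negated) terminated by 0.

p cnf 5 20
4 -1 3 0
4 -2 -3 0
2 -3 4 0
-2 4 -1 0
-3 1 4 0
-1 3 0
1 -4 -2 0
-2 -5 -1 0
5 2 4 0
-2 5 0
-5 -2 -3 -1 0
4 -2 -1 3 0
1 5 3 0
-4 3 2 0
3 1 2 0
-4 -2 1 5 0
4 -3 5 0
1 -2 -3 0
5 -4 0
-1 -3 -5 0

False

Suppose x1 = True.
The clause (x3) is unit, so x3 = True.
The clause (¬x5) is unit, so x5 = False.
The clause (¬x2) is unit, so x2 = False.
The clause (x4) is unit, so x4 = True.
Now (¬x4) is unsatisfied and unit — conflict.
So every satisfying assignment has x1 = False.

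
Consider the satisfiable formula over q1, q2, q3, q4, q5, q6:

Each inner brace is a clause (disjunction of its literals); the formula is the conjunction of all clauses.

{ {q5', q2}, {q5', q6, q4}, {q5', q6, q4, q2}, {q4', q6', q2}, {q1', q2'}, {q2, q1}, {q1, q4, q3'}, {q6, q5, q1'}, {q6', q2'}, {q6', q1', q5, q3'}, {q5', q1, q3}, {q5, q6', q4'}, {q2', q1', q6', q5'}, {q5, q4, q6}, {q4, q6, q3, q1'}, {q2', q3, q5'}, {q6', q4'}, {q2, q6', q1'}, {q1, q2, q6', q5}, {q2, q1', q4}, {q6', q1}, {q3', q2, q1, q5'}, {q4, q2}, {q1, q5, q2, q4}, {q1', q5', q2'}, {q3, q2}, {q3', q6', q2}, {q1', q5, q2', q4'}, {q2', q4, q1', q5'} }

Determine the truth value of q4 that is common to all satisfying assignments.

True

Suppose q4 = 0.
Unit clause (q2) forces q2 = 1.
Unit clause (q1') forces q1 = 0.
Unit clause (q3') forces q3 = 0.
Unit clause (q6') forces q6 = 0.
Unit clause (q5') forces q5 = 0.
That conflicts with the unit clause (q5).
So every satisfying assignment has q4 = True.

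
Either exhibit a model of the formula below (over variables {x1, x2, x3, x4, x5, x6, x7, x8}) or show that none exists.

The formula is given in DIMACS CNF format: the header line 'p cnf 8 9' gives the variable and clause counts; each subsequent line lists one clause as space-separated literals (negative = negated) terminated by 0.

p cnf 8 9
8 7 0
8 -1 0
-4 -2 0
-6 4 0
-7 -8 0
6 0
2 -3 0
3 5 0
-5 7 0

x1 ↦ False,  x2 ↦ False,  x3 ↦ False,  x4 ↦ True,  x5 ↦ True,  x6 ↦ True,  x7 ↦ True,  x8 ↦ False

(x6) alone gives x6 = True.
(x4) alone gives x4 = True.
(¬x2) alone gives x2 = False.
(¬x3) alone gives x3 = False.
(x5) alone gives x5 = True.
(x7) alone gives x7 = True.
(¬x8) alone gives x8 = False.
(¬x1) alone gives x1 = False.
Every clause now holds.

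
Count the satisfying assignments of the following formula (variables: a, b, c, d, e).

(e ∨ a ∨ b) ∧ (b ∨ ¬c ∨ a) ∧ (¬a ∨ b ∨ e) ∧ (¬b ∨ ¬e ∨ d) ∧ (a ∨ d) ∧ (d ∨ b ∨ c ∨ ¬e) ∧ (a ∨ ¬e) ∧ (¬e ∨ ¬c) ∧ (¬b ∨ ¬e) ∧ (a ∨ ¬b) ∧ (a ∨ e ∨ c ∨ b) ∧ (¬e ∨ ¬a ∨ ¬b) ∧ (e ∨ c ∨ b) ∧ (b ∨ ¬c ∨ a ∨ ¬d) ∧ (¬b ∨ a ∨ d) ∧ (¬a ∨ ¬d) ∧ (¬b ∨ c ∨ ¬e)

There are 2^5 = 32 truth assignments over (a, b, c, d, e).
Split on c. With c = True, the clauses containing c are satisfied and ¬c drops from the rest; 1 of the 2^4 = 16 assignments to the other variables satisfy what remains.
With c = False, by the same count on the reduced clause set, 1 assignment works.
Total: 1 + 1 = 2.

2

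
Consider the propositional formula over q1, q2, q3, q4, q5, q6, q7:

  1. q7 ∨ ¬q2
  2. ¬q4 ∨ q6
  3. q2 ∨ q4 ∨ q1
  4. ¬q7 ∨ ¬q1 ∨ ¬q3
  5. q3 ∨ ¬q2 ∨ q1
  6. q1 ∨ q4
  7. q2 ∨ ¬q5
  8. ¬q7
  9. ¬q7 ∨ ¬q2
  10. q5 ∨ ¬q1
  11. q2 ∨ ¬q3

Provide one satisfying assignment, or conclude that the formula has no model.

From the singleton clause (¬q7), q7 = False.
From the singleton clause (¬q2), q2 = False.
From the singleton clause (¬q5), q5 = False.
From the singleton clause (¬q1), q1 = False.
From the singleton clause (q4), q4 = True.
From the singleton clause (q6), q6 = True.
From the singleton clause (¬q3), q3 = False.
All clauses are satisfied.

q1=False, q2=False, q3=False, q4=True, q5=False, q6=True, q7=False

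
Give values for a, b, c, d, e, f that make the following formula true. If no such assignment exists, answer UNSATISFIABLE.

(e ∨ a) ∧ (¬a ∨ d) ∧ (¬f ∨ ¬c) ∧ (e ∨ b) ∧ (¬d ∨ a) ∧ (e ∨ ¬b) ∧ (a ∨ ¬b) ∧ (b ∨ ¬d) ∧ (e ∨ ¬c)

a ↦ False; b ↦ False; c ↦ False; d ↦ False; e ↦ True; f ↦ True

Case e = True:
Case a = False:
(¬d) alone gives d = False.
(¬b) alone gives b = False.
Case f = True:
(¬c) alone gives c = False.
All clauses are satisfied.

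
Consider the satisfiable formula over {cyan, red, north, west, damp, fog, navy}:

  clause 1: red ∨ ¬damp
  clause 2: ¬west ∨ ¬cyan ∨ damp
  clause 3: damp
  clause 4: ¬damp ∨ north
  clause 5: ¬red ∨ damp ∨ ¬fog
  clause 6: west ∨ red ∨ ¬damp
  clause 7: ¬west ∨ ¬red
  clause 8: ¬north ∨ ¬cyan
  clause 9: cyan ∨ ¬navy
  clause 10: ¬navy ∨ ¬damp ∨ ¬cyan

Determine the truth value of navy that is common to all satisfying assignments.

Suppose navy = True.
(damp) alone gives damp = True.
(red) alone gives red = True.
(north) alone gives north = True.
(¬west) alone gives west = False.
(¬cyan) alone gives cyan = False.
That conflicts with the unit clause (cyan).
So every satisfying assignment has navy = False.

False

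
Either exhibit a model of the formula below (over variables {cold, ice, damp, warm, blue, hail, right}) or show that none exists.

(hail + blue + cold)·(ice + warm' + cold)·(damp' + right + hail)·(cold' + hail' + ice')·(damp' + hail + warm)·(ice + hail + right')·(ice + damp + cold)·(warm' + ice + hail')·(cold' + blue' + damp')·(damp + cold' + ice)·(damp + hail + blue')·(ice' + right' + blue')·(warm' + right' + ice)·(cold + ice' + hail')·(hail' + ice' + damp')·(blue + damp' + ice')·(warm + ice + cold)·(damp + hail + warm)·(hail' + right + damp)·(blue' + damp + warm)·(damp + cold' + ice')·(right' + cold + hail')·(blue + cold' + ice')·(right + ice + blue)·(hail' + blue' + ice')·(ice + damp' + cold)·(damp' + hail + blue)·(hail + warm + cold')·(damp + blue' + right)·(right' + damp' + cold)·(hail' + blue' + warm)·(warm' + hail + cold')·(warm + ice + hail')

Suppose hail = 1.
Suppose cold = 0.
The clause (ice') is unit, so ice = 0.
The clause (warm') is unit, so warm = 0.
Now (warm) is unsatisfied and unit — conflict.
Backtrack on cold: now try cold = 1.
The clause (ice') is unit, so ice = 0.
The clause (warm') is unit, so warm = 0.
Now (warm) is unsatisfied and unit — conflict.
Either choice for cold ends in contradiction.
Backtrack on hail: now try hail = 0.
Suppose blue = 1.
The clause (damp) is unit, so damp = 1.
The clause (right) is unit, so right = 1.
The clause (warm) is unit, so warm = 1.
The clause (ice) is unit, so ice = 1.
Now (ice') is unsatisfied and unit — conflict.
Backtrack on blue: now try blue = 0.
The clause (cold) is unit, so cold = 1.
The clause (ice') is unit, so ice = 0.
The clause (right') is unit, so right = 0.
Now (right) is unsatisfied and unit — conflict.
Either choice for blue ends in contradiction.
Either choice for hail ends in contradiction.

UNSATISFIABLE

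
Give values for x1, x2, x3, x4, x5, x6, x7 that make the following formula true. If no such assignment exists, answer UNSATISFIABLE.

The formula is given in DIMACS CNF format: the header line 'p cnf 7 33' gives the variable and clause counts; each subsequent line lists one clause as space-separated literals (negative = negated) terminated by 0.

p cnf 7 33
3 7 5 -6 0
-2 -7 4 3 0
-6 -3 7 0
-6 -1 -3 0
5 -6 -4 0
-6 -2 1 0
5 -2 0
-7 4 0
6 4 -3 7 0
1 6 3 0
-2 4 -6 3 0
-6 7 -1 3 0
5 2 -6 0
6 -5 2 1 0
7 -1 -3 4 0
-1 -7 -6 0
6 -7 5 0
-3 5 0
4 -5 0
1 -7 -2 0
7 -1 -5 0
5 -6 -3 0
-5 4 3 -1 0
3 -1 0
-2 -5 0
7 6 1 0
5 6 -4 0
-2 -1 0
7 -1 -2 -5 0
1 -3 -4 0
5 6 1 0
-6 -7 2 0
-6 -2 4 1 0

Suppose x5 = True.
From the singleton clause (x4), x4 = True.
From the singleton clause (¬x2), x2 = False.
Suppose x6 = False.
From the singleton clause (x1), x1 = True.
From the singleton clause (x7), x7 = True.
From the singleton clause (x3), x3 = True.
All clauses are satisfied.

x1: True, x2: False, x3: True, x4: True, x5: True, x6: False, x7: True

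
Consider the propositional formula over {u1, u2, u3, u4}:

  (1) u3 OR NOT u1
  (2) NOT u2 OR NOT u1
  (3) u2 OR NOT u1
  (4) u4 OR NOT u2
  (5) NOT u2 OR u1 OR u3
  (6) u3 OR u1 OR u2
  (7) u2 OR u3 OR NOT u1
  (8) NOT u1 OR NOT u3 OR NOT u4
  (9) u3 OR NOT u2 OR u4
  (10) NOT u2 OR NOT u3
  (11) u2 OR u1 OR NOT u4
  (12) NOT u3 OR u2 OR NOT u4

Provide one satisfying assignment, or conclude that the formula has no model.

u1=false, u2=false, u3=true, u4=false

Suppose u3 = true.
(NOT u2) alone gives u2 = false.
(NOT u1) alone gives u1 = false.
(NOT u4) alone gives u4 = false.
This assignment satisfies each clause.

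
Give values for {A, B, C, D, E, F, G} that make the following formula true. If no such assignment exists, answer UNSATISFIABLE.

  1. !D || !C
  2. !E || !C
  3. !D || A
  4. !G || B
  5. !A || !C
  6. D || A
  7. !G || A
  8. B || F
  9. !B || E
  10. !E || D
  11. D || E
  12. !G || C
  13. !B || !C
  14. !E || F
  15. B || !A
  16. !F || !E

UNSATISFIABLE

Try D = false.
From the singleton clause (A), A = true.
From the singleton clause (!C), C = false.
From the singleton clause (!E), E = false.
But (E) is also a unit clause — contradiction.
Undo D and try D = true.
From the singleton clause (!C), C = false.
From the singleton clause (A), A = true.
From the singleton clause (!G), G = false.
From the singleton clause (B), B = true.
From the singleton clause (E), E = true.
From the singleton clause (F), F = true.
But (!F) is also a unit clause — contradiction.
Neither D = true nor D = false works.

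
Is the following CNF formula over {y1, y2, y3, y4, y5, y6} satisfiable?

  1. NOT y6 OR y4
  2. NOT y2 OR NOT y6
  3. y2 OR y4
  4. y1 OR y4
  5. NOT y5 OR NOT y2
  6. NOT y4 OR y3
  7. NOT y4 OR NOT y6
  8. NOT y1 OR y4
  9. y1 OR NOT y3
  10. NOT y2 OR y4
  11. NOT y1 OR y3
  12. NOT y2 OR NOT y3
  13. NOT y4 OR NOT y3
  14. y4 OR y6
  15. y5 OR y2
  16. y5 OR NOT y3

Try y6 = false.
Unit clause (y4) forces y4 = true.
Unit clause (y3) forces y3 = true.
That conflicts with the unit clause (NOT y3).
So y6 must be the other value — set y6 = true.
Unit clause (y4) forces y4 = true.
That conflicts with the unit clause (NOT y4).
Either choice for y6 ends in contradiction.
No assignment satisfies every clause.

No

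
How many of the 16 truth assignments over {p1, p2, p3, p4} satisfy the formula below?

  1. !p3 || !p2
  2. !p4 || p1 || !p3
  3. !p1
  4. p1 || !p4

There are 2^4 = 16 truth assignments over (p1, p2, p3, p4).
Check each against the 4 clauses (columns in the order p1, p2, p3, p4):
  F F F F  ✓ satisfies all
  F F F T  ✗ fails (p1 || !p4)
  F F T F  ✓ satisfies all
  F F T T  ✗ fails (!p4 || p1 || !p3)
  F T F F  ✓ satisfies all
  F T F T  ✗ fails (p1 || !p4)
  F T T F  ✗ fails (!p3 || !p2)
  F T T T  ✗ fails (!p3 || !p2)
  T F F F  ✗ fails (!p1)
  T F F T  ✗ fails (!p1)
  T F T F  ✗ fails (!p1)
  T F T T  ✗ fails (!p1)
  T T F F  ✗ fails (!p1)
  T T F T  ✗ fails (!p1)
  T T T F  ✗ fails (!p3 || !p2)
  T T T T  ✗ fails (!p3 || !p2)
3 of the 16 rows are models.

3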